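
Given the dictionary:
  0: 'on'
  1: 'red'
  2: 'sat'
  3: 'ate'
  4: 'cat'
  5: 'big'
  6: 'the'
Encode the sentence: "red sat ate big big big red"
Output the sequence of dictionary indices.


Look up each word in the dictionary:
  'red' -> 1
  'sat' -> 2
  'ate' -> 3
  'big' -> 5
  'big' -> 5
  'big' -> 5
  'red' -> 1

Encoded: [1, 2, 3, 5, 5, 5, 1]


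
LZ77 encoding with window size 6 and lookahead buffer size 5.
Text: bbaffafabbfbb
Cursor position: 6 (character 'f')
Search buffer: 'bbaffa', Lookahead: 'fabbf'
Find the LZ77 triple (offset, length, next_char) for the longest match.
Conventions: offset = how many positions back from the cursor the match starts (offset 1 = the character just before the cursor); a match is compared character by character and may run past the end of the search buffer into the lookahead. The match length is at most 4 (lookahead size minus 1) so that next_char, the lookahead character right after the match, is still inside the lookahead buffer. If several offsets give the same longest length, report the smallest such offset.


Try each offset into the search buffer:
  offset=1 (pos 5, char 'a'): match length 0
  offset=2 (pos 4, char 'f'): match length 2
  offset=3 (pos 3, char 'f'): match length 1
  offset=4 (pos 2, char 'a'): match length 0
  offset=5 (pos 1, char 'b'): match length 0
  offset=6 (pos 0, char 'b'): match length 0
Longest match has length 2 at offset 2.
next_char = character at position 6 + 2 = 8 -> 'b'

Best match: offset=2, length=2 (matching 'fa' starting at position 4)
LZ77 triple: (2, 2, 'b')


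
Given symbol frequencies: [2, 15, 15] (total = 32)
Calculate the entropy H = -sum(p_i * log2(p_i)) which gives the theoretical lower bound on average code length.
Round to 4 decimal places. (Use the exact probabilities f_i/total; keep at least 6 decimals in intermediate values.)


Per-symbol terms -p_i * log2(p_i) with p_i = f_i/32:
  p = 2/32 = 0.062500: log2(p) = -4.000000, -p*log2(p) = 0.250000
  p = 15/32 = 0.468750: log2(p) = -1.093109, -p*log2(p) = 0.512395
  p = 15/32 = 0.468750: log2(p) = -1.093109, -p*log2(p) = 0.512395
H = 0.250000 + 0.512395 + 0.512395 = 1.274790

H = 1.2748 bits/symbol


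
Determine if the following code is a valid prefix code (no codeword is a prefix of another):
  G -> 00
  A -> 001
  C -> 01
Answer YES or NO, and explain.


Checking each pair (does one codeword prefix another?):
  G='00' vs A='001': prefix -- VIOLATION

NO -- this is NOT a valid prefix code. G (00) is a prefix of A (001).


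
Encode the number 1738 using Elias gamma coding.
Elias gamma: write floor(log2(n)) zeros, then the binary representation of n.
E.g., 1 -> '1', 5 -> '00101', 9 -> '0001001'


num_bits = floor(log2(1738)) + 1 = 11
leading_zeros = num_bits - 1 = 10
binary(1738) = 11011001010

Elias gamma(1738) = '0000000000' + '11011001010' = 000000000011011001010 (21 bits)


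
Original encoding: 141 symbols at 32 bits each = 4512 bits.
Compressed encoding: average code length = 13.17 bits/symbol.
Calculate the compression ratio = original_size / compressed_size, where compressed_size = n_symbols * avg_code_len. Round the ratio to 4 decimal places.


original_size = n_symbols * orig_bits = 141 * 32 = 4512 bits
compressed_size = n_symbols * avg_code_len = 141 * 13.17 = 1856.97 bits
ratio = original_size / compressed_size = 4512 / 1856.97 = 2.4298

Compression ratio = 2.4298


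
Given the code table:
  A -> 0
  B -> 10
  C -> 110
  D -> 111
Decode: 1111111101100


Decoding:
111 -> D
111 -> D
110 -> C
110 -> C
0 -> A


Result: DDCCA


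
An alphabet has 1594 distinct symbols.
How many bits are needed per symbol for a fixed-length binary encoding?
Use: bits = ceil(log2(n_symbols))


log2(1594) = 10.6384
Bracket: 2^10 = 1024 < 1594 <= 2^11 = 2048
So ceil(log2(1594)) = 11

bits = ceil(log2(1594)) = ceil(10.6384) = 11 bits


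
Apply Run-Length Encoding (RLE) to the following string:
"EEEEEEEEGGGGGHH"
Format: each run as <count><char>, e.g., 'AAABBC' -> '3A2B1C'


Scanning runs left to right:
  i=0: run of 'E' x 8 -> '8E'
  i=8: run of 'G' x 5 -> '5G'
  i=13: run of 'H' x 2 -> '2H'

RLE = 8E5G2H


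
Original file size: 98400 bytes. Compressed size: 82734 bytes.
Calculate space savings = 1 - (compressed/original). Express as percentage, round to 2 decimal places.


ratio = compressed/original = 82734/98400 = 0.840793
savings = 1 - ratio = 1 - 0.840793 = 0.159207
as a percentage: 0.159207 * 100 = 15.92%

Space savings = 1 - 82734/98400 = 15.92%


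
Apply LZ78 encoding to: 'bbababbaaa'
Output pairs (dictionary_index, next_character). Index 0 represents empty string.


LZ78 encoding steps:
Dictionary: {0: ''}
Step 1: w='' (idx 0), next='b' -> output (0, 'b'), add 'b' as idx 1
Step 2: w='b' (idx 1), next='a' -> output (1, 'a'), add 'ba' as idx 2
Step 3: w='ba' (idx 2), next='b' -> output (2, 'b'), add 'bab' as idx 3
Step 4: w='ba' (idx 2), next='a' -> output (2, 'a'), add 'baa' as idx 4
Step 5: w='' (idx 0), next='a' -> output (0, 'a'), add 'a' as idx 5


Encoded: [(0, 'b'), (1, 'a'), (2, 'b'), (2, 'a'), (0, 'a')]


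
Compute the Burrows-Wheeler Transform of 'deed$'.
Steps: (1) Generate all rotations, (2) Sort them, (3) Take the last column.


Rotations (sorted):
  0: $deed -> last char: d
  1: d$dee -> last char: e
  2: deed$ -> last char: $
  3: ed$de -> last char: e
  4: eed$d -> last char: d


BWT = de$ed


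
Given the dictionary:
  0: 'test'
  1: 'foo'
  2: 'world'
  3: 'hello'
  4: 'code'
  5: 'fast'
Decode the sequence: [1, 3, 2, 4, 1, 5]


Look up each index in the dictionary:
  1 -> 'foo'
  3 -> 'hello'
  2 -> 'world'
  4 -> 'code'
  1 -> 'foo'
  5 -> 'fast'

Decoded: "foo hello world code foo fast"


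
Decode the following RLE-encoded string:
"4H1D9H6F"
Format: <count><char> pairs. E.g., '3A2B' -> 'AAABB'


Expanding each <count><char> pair:
  4H -> 'HHHH'
  1D -> 'D'
  9H -> 'HHHHHHHHH'
  6F -> 'FFFFFF'

Decoded = HHHHDHHHHHHHHHFFFFFF


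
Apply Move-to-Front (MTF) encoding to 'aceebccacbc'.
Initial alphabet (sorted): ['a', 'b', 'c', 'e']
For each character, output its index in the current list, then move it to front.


MTF encoding:
'a': index 0 in ['a', 'b', 'c', 'e'] -> ['a', 'b', 'c', 'e']
'c': index 2 in ['a', 'b', 'c', 'e'] -> ['c', 'a', 'b', 'e']
'e': index 3 in ['c', 'a', 'b', 'e'] -> ['e', 'c', 'a', 'b']
'e': index 0 in ['e', 'c', 'a', 'b'] -> ['e', 'c', 'a', 'b']
'b': index 3 in ['e', 'c', 'a', 'b'] -> ['b', 'e', 'c', 'a']
'c': index 2 in ['b', 'e', 'c', 'a'] -> ['c', 'b', 'e', 'a']
'c': index 0 in ['c', 'b', 'e', 'a'] -> ['c', 'b', 'e', 'a']
'a': index 3 in ['c', 'b', 'e', 'a'] -> ['a', 'c', 'b', 'e']
'c': index 1 in ['a', 'c', 'b', 'e'] -> ['c', 'a', 'b', 'e']
'b': index 2 in ['c', 'a', 'b', 'e'] -> ['b', 'c', 'a', 'e']
'c': index 1 in ['b', 'c', 'a', 'e'] -> ['c', 'b', 'a', 'e']


Output: [0, 2, 3, 0, 3, 2, 0, 3, 1, 2, 1]


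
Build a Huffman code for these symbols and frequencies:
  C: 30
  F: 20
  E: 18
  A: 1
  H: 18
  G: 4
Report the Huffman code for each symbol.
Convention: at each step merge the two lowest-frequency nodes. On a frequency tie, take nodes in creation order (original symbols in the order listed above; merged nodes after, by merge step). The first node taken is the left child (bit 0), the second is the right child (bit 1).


Huffman tree construction:
Step 1: Merge A(1) + G(4) = 5
Step 2: Merge (A+G)(5) + E(18) = 23
Step 3: Merge H(18) + F(20) = 38
Step 4: Merge ((A+G)+E)(23) + C(30) = 53
Step 5: Merge (H+F)(38) + (((A+G)+E)+C)(53) = 91
Read each symbol's code off the tree from the root (left child = 0, right child = 1).

Codes:
  C: 11 (length 2)
  F: 01 (length 2)
  E: 101 (length 3)
  A: 1000 (length 4)
  H: 00 (length 2)
  G: 1001 (length 4)
Average code length: 210/91 = 2.3077 bits/symbol


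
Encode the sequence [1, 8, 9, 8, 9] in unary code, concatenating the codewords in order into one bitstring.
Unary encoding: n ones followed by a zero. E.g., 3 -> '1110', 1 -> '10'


Encode each number as n ones followed by a terminating 0:
  1 -> 10 (2 bits)
  8 -> 111111110 (9 bits)
  9 -> 1111111110 (10 bits)
  8 -> 111111110 (9 bits)
  9 -> 1111111110 (10 bits)
Total length = 2 + 9 + 10 + 9 + 10 = 40 bits.

Unary([1, 8, 9, 8, 9]) = 1011111111011111111101111111101111111110 (40 bits)


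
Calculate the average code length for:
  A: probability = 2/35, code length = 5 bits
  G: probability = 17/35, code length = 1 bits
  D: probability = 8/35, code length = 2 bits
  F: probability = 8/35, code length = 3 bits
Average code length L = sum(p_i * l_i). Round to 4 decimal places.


Weighted contributions p_i * l_i:
  A: (2/35) * 5 = 10/35
  G: (17/35) * 1 = 17/35
  D: (8/35) * 2 = 16/35
  F: (8/35) * 3 = 24/35
Sum = (10 + 17 + 16 + 24)/35 = 67/35

L = 67/35 = 1.9143 bits/symbol


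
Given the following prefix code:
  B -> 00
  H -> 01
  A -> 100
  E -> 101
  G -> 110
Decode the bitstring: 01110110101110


Decoding step by step:
Bits 01 -> H
Bits 110 -> G
Bits 110 -> G
Bits 101 -> E
Bits 110 -> G


Decoded message: HGGEG


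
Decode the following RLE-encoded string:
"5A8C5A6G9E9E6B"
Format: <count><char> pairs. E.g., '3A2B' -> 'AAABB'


Expanding each <count><char> pair:
  5A -> 'AAAAA'
  8C -> 'CCCCCCCC'
  5A -> 'AAAAA'
  6G -> 'GGGGGG'
  9E -> 'EEEEEEEEE'
  9E -> 'EEEEEEEEE'
  6B -> 'BBBBBB'

Decoded = AAAAACCCCCCCCAAAAAGGGGGGEEEEEEEEEEEEEEEEEEBBBBBB


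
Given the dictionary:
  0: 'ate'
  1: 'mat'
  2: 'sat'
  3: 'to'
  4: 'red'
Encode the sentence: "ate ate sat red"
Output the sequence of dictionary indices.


Look up each word in the dictionary:
  'ate' -> 0
  'ate' -> 0
  'sat' -> 2
  'red' -> 4

Encoded: [0, 0, 2, 4]


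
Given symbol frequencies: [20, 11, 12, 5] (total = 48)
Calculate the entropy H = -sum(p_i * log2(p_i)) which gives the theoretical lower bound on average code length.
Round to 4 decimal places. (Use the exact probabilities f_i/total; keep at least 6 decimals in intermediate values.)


Per-symbol terms -p_i * log2(p_i) with p_i = f_i/48:
  p = 20/48 = 0.416667: log2(p) = -1.263034, -p*log2(p) = 0.526264
  p = 11/48 = 0.229167: log2(p) = -2.125531, -p*log2(p) = 0.487101
  p = 12/48 = 0.250000: log2(p) = -2.000000, -p*log2(p) = 0.500000
  p = 5/48 = 0.104167: log2(p) = -3.263034, -p*log2(p) = 0.339899
H = 0.526264 + 0.487101 + 0.500000 + 0.339899 = 1.853264

H = 1.8533 bits/symbol


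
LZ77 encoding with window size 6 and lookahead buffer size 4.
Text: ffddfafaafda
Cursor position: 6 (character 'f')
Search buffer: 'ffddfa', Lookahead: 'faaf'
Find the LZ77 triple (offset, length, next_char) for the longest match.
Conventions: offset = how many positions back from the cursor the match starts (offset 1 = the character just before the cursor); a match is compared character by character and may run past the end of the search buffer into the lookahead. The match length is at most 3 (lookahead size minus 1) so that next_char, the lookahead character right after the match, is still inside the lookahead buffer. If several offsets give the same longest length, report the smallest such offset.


Try each offset into the search buffer:
  offset=1 (pos 5, char 'a'): match length 0
  offset=2 (pos 4, char 'f'): match length 2
  offset=3 (pos 3, char 'd'): match length 0
  offset=4 (pos 2, char 'd'): match length 0
  offset=5 (pos 1, char 'f'): match length 1
  offset=6 (pos 0, char 'f'): match length 1
Longest match has length 2 at offset 2.
next_char = character at position 6 + 2 = 8 -> 'a'

Best match: offset=2, length=2 (matching 'fa' starting at position 4)
LZ77 triple: (2, 2, 'a')


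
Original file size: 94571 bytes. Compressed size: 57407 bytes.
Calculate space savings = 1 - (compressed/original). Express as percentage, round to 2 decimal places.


ratio = compressed/original = 57407/94571 = 0.607025
savings = 1 - ratio = 1 - 0.607025 = 0.392975
as a percentage: 0.392975 * 100 = 39.3%

Space savings = 1 - 57407/94571 = 39.3%


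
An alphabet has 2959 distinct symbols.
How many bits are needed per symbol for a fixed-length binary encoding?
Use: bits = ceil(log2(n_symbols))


log2(2959) = 11.5309
Bracket: 2^11 = 2048 < 2959 <= 2^12 = 4096
So ceil(log2(2959)) = 12

bits = ceil(log2(2959)) = ceil(11.5309) = 12 bits


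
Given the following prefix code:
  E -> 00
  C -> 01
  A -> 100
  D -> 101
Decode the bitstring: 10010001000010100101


Decoding step by step:
Bits 100 -> A
Bits 100 -> A
Bits 01 -> C
Bits 00 -> E
Bits 00 -> E
Bits 101 -> D
Bits 00 -> E
Bits 101 -> D


Decoded message: AACEEDED


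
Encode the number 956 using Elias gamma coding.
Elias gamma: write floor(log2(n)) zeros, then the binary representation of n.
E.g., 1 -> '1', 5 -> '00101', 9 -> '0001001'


num_bits = floor(log2(956)) + 1 = 10
leading_zeros = num_bits - 1 = 9
binary(956) = 1110111100

Elias gamma(956) = '000000000' + '1110111100' = 0000000001110111100 (19 bits)


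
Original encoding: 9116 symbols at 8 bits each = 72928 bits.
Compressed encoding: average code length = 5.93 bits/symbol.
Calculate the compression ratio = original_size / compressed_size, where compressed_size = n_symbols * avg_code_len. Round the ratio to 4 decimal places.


original_size = n_symbols * orig_bits = 9116 * 8 = 72928 bits
compressed_size = n_symbols * avg_code_len = 9116 * 5.93 = 54057.88 bits
ratio = original_size / compressed_size = 72928 / 54057.88 = 1.3491

Compression ratio = 1.3491


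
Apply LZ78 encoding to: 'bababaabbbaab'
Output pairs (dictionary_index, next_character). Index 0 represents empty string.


LZ78 encoding steps:
Dictionary: {0: ''}
Step 1: w='' (idx 0), next='b' -> output (0, 'b'), add 'b' as idx 1
Step 2: w='' (idx 0), next='a' -> output (0, 'a'), add 'a' as idx 2
Step 3: w='b' (idx 1), next='a' -> output (1, 'a'), add 'ba' as idx 3
Step 4: w='ba' (idx 3), next='a' -> output (3, 'a'), add 'baa' as idx 4
Step 5: w='b' (idx 1), next='b' -> output (1, 'b'), add 'bb' as idx 5
Step 6: w='baa' (idx 4), next='b' -> output (4, 'b'), add 'baab' as idx 6


Encoded: [(0, 'b'), (0, 'a'), (1, 'a'), (3, 'a'), (1, 'b'), (4, 'b')]


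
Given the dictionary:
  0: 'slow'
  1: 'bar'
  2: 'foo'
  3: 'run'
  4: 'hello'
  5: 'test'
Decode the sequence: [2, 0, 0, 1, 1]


Look up each index in the dictionary:
  2 -> 'foo'
  0 -> 'slow'
  0 -> 'slow'
  1 -> 'bar'
  1 -> 'bar'

Decoded: "foo slow slow bar bar"


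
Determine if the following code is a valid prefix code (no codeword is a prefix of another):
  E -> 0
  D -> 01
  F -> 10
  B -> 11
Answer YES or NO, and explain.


Checking each pair (does one codeword prefix another?):
  E='0' vs D='01': prefix -- VIOLATION

NO -- this is NOT a valid prefix code. E (0) is a prefix of D (01).


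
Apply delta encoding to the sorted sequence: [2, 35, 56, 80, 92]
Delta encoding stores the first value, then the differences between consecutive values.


First value: 2
Deltas:
  35 - 2 = 33
  56 - 35 = 21
  80 - 56 = 24
  92 - 80 = 12


Delta encoded: [2, 33, 21, 24, 12]


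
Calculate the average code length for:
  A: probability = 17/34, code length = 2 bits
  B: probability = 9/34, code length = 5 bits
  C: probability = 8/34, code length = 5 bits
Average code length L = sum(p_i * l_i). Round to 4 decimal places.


Weighted contributions p_i * l_i:
  A: (17/34) * 2 = 34/34
  B: (9/34) * 5 = 45/34
  C: (8/34) * 5 = 40/34
Sum = (34 + 45 + 40)/34 = 119/34

L = 119/34 = 3.5000 bits/symbol


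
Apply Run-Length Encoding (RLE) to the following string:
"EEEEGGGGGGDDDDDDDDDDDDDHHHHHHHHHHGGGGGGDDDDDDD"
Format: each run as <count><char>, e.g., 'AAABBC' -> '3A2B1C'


Scanning runs left to right:
  i=0: run of 'E' x 4 -> '4E'
  i=4: run of 'G' x 6 -> '6G'
  i=10: run of 'D' x 13 -> '13D'
  i=23: run of 'H' x 10 -> '10H'
  i=33: run of 'G' x 6 -> '6G'
  i=39: run of 'D' x 7 -> '7D'

RLE = 4E6G13D10H6G7D


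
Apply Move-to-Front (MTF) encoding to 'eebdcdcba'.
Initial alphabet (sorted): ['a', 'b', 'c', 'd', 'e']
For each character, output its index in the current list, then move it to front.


MTF encoding:
'e': index 4 in ['a', 'b', 'c', 'd', 'e'] -> ['e', 'a', 'b', 'c', 'd']
'e': index 0 in ['e', 'a', 'b', 'c', 'd'] -> ['e', 'a', 'b', 'c', 'd']
'b': index 2 in ['e', 'a', 'b', 'c', 'd'] -> ['b', 'e', 'a', 'c', 'd']
'd': index 4 in ['b', 'e', 'a', 'c', 'd'] -> ['d', 'b', 'e', 'a', 'c']
'c': index 4 in ['d', 'b', 'e', 'a', 'c'] -> ['c', 'd', 'b', 'e', 'a']
'd': index 1 in ['c', 'd', 'b', 'e', 'a'] -> ['d', 'c', 'b', 'e', 'a']
'c': index 1 in ['d', 'c', 'b', 'e', 'a'] -> ['c', 'd', 'b', 'e', 'a']
'b': index 2 in ['c', 'd', 'b', 'e', 'a'] -> ['b', 'c', 'd', 'e', 'a']
'a': index 4 in ['b', 'c', 'd', 'e', 'a'] -> ['a', 'b', 'c', 'd', 'e']


Output: [4, 0, 2, 4, 4, 1, 1, 2, 4]


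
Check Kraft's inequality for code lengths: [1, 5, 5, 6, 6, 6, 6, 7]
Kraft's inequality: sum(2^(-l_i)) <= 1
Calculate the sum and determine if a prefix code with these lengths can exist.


Sum = 2^(-1) + 2^(-5) + 2^(-5) + 2^(-6) + 2^(-6) + 2^(-6) + 2^(-6) + 2^(-7)
    = 0.5 + 0.03125 + 0.03125 + 0.015625 + 0.015625 + 0.015625 + 0.015625 + 0.0078125
    = 81/128 = 0.6328125
Since 0.6328125 <= 1, Kraft's inequality IS satisfied.
A prefix code with these lengths CAN exist.

Kraft sum = 0.6328125. Satisfied.


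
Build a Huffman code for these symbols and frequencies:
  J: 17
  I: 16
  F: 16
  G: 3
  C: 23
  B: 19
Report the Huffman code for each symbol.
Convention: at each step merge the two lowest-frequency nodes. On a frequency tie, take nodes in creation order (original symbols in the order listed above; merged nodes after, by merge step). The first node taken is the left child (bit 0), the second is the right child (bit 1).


Huffman tree construction:
Step 1: Merge G(3) + I(16) = 19
Step 2: Merge F(16) + J(17) = 33
Step 3: Merge B(19) + (G+I)(19) = 38
Step 4: Merge C(23) + (F+J)(33) = 56
Step 5: Merge (B+(G+I))(38) + (C+(F+J))(56) = 94
Read each symbol's code off the tree from the root (left child = 0, right child = 1).

Codes:
  J: 111 (length 3)
  I: 011 (length 3)
  F: 110 (length 3)
  G: 010 (length 3)
  C: 10 (length 2)
  B: 00 (length 2)
Average code length: 240/94 = 2.5532 bits/symbol


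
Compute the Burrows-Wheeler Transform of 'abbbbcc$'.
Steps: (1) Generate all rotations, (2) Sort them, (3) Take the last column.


Rotations (sorted):
  0: $abbbbcc -> last char: c
  1: abbbbcc$ -> last char: $
  2: bbbbcc$a -> last char: a
  3: bbbcc$ab -> last char: b
  4: bbcc$abb -> last char: b
  5: bcc$abbb -> last char: b
  6: c$abbbbc -> last char: c
  7: cc$abbbb -> last char: b


BWT = c$abbbcb


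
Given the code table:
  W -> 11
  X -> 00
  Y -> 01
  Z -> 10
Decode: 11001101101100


Decoding:
11 -> W
00 -> X
11 -> W
01 -> Y
10 -> Z
11 -> W
00 -> X


Result: WXWYZWX


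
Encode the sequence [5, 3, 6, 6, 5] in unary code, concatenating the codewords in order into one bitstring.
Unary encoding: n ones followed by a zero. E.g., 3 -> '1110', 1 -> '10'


Encode each number as n ones followed by a terminating 0:
  5 -> 111110 (6 bits)
  3 -> 1110 (4 bits)
  6 -> 1111110 (7 bits)
  6 -> 1111110 (7 bits)
  5 -> 111110 (6 bits)
Total length = 6 + 4 + 7 + 7 + 6 = 30 bits.

Unary([5, 3, 6, 6, 5]) = 111110111011111101111110111110 (30 bits)


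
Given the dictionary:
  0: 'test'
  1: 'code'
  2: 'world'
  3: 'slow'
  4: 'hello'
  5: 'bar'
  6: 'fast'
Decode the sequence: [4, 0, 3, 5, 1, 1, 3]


Look up each index in the dictionary:
  4 -> 'hello'
  0 -> 'test'
  3 -> 'slow'
  5 -> 'bar'
  1 -> 'code'
  1 -> 'code'
  3 -> 'slow'

Decoded: "hello test slow bar code code slow"


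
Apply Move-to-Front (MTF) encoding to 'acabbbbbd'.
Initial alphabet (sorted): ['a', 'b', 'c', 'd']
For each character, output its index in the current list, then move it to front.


MTF encoding:
'a': index 0 in ['a', 'b', 'c', 'd'] -> ['a', 'b', 'c', 'd']
'c': index 2 in ['a', 'b', 'c', 'd'] -> ['c', 'a', 'b', 'd']
'a': index 1 in ['c', 'a', 'b', 'd'] -> ['a', 'c', 'b', 'd']
'b': index 2 in ['a', 'c', 'b', 'd'] -> ['b', 'a', 'c', 'd']
'b': index 0 in ['b', 'a', 'c', 'd'] -> ['b', 'a', 'c', 'd']
'b': index 0 in ['b', 'a', 'c', 'd'] -> ['b', 'a', 'c', 'd']
'b': index 0 in ['b', 'a', 'c', 'd'] -> ['b', 'a', 'c', 'd']
'b': index 0 in ['b', 'a', 'c', 'd'] -> ['b', 'a', 'c', 'd']
'd': index 3 in ['b', 'a', 'c', 'd'] -> ['d', 'b', 'a', 'c']


Output: [0, 2, 1, 2, 0, 0, 0, 0, 3]


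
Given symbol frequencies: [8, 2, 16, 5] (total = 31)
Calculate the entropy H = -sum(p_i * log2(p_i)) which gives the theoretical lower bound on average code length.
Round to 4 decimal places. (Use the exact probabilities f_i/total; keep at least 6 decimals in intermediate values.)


Per-symbol terms -p_i * log2(p_i) with p_i = f_i/31:
  p = 8/31 = 0.258065: log2(p) = -1.954196, -p*log2(p) = 0.504309
  p = 2/31 = 0.064516: log2(p) = -3.954196, -p*log2(p) = 0.255109
  p = 16/31 = 0.516129: log2(p) = -0.954196, -p*log2(p) = 0.492488
  p = 5/31 = 0.161290: log2(p) = -2.632268, -p*log2(p) = 0.424559
H = 0.504309 + 0.255109 + 0.492488 + 0.424559 = 1.676465

H = 1.6765 bits/symbol


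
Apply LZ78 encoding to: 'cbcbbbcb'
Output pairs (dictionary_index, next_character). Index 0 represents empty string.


LZ78 encoding steps:
Dictionary: {0: ''}
Step 1: w='' (idx 0), next='c' -> output (0, 'c'), add 'c' as idx 1
Step 2: w='' (idx 0), next='b' -> output (0, 'b'), add 'b' as idx 2
Step 3: w='c' (idx 1), next='b' -> output (1, 'b'), add 'cb' as idx 3
Step 4: w='b' (idx 2), next='b' -> output (2, 'b'), add 'bb' as idx 4
Step 5: w='cb' (idx 3), end of input -> output (3, '')


Encoded: [(0, 'c'), (0, 'b'), (1, 'b'), (2, 'b'), (3, '')]


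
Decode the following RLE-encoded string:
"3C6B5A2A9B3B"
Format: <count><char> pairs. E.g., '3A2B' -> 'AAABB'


Expanding each <count><char> pair:
  3C -> 'CCC'
  6B -> 'BBBBBB'
  5A -> 'AAAAA'
  2A -> 'AA'
  9B -> 'BBBBBBBBB'
  3B -> 'BBB'

Decoded = CCCBBBBBBAAAAAAABBBBBBBBBBBB


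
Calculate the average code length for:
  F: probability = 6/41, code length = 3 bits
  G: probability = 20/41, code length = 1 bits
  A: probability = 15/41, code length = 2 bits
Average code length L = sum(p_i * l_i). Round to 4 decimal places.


Weighted contributions p_i * l_i:
  F: (6/41) * 3 = 18/41
  G: (20/41) * 1 = 20/41
  A: (15/41) * 2 = 30/41
Sum = (18 + 20 + 30)/41 = 68/41

L = 68/41 = 1.6585 bits/symbol


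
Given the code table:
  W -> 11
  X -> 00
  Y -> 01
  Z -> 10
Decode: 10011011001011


Decoding:
10 -> Z
01 -> Y
10 -> Z
11 -> W
00 -> X
10 -> Z
11 -> W


Result: ZYZWXZW


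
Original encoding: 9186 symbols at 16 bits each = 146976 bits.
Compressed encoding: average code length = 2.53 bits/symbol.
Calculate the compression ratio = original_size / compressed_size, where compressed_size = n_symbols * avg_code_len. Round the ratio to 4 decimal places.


original_size = n_symbols * orig_bits = 9186 * 16 = 146976 bits
compressed_size = n_symbols * avg_code_len = 9186 * 2.53 = 23240.58 bits
ratio = original_size / compressed_size = 146976 / 23240.58 = 6.3241

Compression ratio = 6.3241


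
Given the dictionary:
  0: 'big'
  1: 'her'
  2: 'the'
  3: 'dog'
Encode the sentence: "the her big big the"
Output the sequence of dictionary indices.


Look up each word in the dictionary:
  'the' -> 2
  'her' -> 1
  'big' -> 0
  'big' -> 0
  'the' -> 2

Encoded: [2, 1, 0, 0, 2]


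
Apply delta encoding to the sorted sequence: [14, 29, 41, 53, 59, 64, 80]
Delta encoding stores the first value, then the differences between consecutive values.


First value: 14
Deltas:
  29 - 14 = 15
  41 - 29 = 12
  53 - 41 = 12
  59 - 53 = 6
  64 - 59 = 5
  80 - 64 = 16


Delta encoded: [14, 15, 12, 12, 6, 5, 16]


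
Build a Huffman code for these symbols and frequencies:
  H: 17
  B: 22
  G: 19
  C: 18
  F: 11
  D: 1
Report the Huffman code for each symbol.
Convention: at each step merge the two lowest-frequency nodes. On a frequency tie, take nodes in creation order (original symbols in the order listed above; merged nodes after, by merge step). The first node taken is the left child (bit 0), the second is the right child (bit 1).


Huffman tree construction:
Step 1: Merge D(1) + F(11) = 12
Step 2: Merge (D+F)(12) + H(17) = 29
Step 3: Merge C(18) + G(19) = 37
Step 4: Merge B(22) + ((D+F)+H)(29) = 51
Step 5: Merge (C+G)(37) + (B+((D+F)+H))(51) = 88
Read each symbol's code off the tree from the root (left child = 0, right child = 1).

Codes:
  H: 111 (length 3)
  B: 10 (length 2)
  G: 01 (length 2)
  C: 00 (length 2)
  F: 1101 (length 4)
  D: 1100 (length 4)
Average code length: 217/88 = 2.4659 bits/symbol


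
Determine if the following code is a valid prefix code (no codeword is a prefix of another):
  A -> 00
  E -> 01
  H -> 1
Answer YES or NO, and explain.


Checking each pair (does one codeword prefix another?):
  A='00' vs E='01': no prefix
  A='00' vs H='1': no prefix
  E='01' vs A='00': no prefix
  E='01' vs H='1': no prefix
  H='1' vs A='00': no prefix
  H='1' vs E='01': no prefix
No violation found over all pairs.

YES -- this is a valid prefix code. No codeword is a prefix of any other codeword.


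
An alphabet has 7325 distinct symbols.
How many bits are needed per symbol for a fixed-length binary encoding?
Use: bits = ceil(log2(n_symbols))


log2(7325) = 12.8386
Bracket: 2^12 = 4096 < 7325 <= 2^13 = 8192
So ceil(log2(7325)) = 13

bits = ceil(log2(7325)) = ceil(12.8386) = 13 bits


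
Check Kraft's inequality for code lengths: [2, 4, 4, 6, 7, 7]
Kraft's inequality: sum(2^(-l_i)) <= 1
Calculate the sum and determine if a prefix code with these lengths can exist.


Sum = 2^(-2) + 2^(-4) + 2^(-4) + 2^(-6) + 2^(-7) + 2^(-7)
    = 0.25 + 0.0625 + 0.0625 + 0.015625 + 0.0078125 + 0.0078125
    = 52/128 = 0.40625
Since 0.40625 <= 1, Kraft's inequality IS satisfied.
A prefix code with these lengths CAN exist.

Kraft sum = 0.40625. Satisfied.


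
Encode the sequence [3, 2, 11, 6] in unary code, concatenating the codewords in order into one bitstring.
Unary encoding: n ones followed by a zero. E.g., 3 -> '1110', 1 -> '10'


Encode each number as n ones followed by a terminating 0:
  3 -> 1110 (4 bits)
  2 -> 110 (3 bits)
  11 -> 111111111110 (12 bits)
  6 -> 1111110 (7 bits)
Total length = 4 + 3 + 12 + 7 = 26 bits.

Unary([3, 2, 11, 6]) = 11101101111111111101111110 (26 bits)


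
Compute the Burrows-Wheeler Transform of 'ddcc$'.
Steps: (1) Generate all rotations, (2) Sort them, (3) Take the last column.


Rotations (sorted):
  0: $ddcc -> last char: c
  1: c$ddc -> last char: c
  2: cc$dd -> last char: d
  3: dcc$d -> last char: d
  4: ddcc$ -> last char: $


BWT = ccdd$


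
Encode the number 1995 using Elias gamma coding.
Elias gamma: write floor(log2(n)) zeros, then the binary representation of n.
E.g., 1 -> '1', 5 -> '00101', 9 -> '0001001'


num_bits = floor(log2(1995)) + 1 = 11
leading_zeros = num_bits - 1 = 10
binary(1995) = 11111001011

Elias gamma(1995) = '0000000000' + '11111001011' = 000000000011111001011 (21 bits)


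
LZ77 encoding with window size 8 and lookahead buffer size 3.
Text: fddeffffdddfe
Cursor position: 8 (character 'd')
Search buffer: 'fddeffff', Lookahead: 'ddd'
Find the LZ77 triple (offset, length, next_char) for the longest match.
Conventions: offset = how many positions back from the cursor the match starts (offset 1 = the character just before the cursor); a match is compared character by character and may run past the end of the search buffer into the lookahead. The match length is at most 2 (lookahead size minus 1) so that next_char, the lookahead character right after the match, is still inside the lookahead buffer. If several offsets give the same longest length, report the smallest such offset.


Try each offset into the search buffer:
  offset=1 (pos 7, char 'f'): match length 0
  offset=2 (pos 6, char 'f'): match length 0
  offset=3 (pos 5, char 'f'): match length 0
  offset=4 (pos 4, char 'f'): match length 0
  offset=5 (pos 3, char 'e'): match length 0
  offset=6 (pos 2, char 'd'): match length 1
  offset=7 (pos 1, char 'd'): match length 2
  offset=8 (pos 0, char 'f'): match length 0
Longest match has length 2 at offset 7.
next_char = character at position 8 + 2 = 10 -> 'd'

Best match: offset=7, length=2 (matching 'dd' starting at position 1)
LZ77 triple: (7, 2, 'd')


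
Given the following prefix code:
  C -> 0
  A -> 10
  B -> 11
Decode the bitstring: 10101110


Decoding step by step:
Bits 10 -> A
Bits 10 -> A
Bits 11 -> B
Bits 10 -> A


Decoded message: AABA


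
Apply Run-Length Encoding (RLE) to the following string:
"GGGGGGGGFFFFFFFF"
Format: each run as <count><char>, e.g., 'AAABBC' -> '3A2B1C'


Scanning runs left to right:
  i=0: run of 'G' x 8 -> '8G'
  i=8: run of 'F' x 8 -> '8F'

RLE = 8G8F


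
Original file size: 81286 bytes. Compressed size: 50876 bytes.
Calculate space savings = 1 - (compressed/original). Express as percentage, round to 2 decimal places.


ratio = compressed/original = 50876/81286 = 0.625889
savings = 1 - ratio = 1 - 0.625889 = 0.374111
as a percentage: 0.374111 * 100 = 37.41%

Space savings = 1 - 50876/81286 = 37.41%


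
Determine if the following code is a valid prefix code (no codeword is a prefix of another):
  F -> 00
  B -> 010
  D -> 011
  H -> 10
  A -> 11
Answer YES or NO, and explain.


Checking each pair (does one codeword prefix another?):
  F='00' vs B='010': no prefix
  F='00' vs D='011': no prefix
  F='00' vs H='10': no prefix
  F='00' vs A='11': no prefix
  B='010' vs F='00': no prefix
  B='010' vs D='011': no prefix
  B='010' vs H='10': no prefix
  B='010' vs A='11': no prefix
  D='011' vs F='00': no prefix
  D='011' vs B='010': no prefix
  D='011' vs H='10': no prefix
  D='011' vs A='11': no prefix
  H='10' vs F='00': no prefix
  H='10' vs B='010': no prefix
  H='10' vs D='011': no prefix
  H='10' vs A='11': no prefix
  A='11' vs F='00': no prefix
  A='11' vs B='010': no prefix
  A='11' vs D='011': no prefix
  A='11' vs H='10': no prefix
No violation found over all pairs.

YES -- this is a valid prefix code. No codeword is a prefix of any other codeword.


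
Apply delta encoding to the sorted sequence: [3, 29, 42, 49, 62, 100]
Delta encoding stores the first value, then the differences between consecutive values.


First value: 3
Deltas:
  29 - 3 = 26
  42 - 29 = 13
  49 - 42 = 7
  62 - 49 = 13
  100 - 62 = 38


Delta encoded: [3, 26, 13, 7, 13, 38]


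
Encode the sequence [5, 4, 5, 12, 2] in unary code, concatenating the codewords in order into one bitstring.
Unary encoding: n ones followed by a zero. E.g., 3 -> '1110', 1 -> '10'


Encode each number as n ones followed by a terminating 0:
  5 -> 111110 (6 bits)
  4 -> 11110 (5 bits)
  5 -> 111110 (6 bits)
  12 -> 1111111111110 (13 bits)
  2 -> 110 (3 bits)
Total length = 6 + 5 + 6 + 13 + 3 = 33 bits.

Unary([5, 4, 5, 12, 2]) = 111110111101111101111111111110110 (33 bits)


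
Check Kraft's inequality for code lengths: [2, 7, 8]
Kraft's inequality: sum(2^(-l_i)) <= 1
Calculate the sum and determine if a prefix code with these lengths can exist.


Sum = 2^(-2) + 2^(-7) + 2^(-8)
    = 0.25 + 0.0078125 + 0.00390625
    = 67/256 = 0.26171875
Since 0.26171875 <= 1, Kraft's inequality IS satisfied.
A prefix code with these lengths CAN exist.

Kraft sum = 0.26171875. Satisfied.


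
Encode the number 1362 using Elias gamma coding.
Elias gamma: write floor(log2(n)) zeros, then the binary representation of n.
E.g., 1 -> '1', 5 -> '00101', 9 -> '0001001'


num_bits = floor(log2(1362)) + 1 = 11
leading_zeros = num_bits - 1 = 10
binary(1362) = 10101010010

Elias gamma(1362) = '0000000000' + '10101010010' = 000000000010101010010 (21 bits)


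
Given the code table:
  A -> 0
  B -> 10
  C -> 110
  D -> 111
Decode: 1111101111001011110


Decoding:
111 -> D
110 -> C
111 -> D
10 -> B
0 -> A
10 -> B
111 -> D
10 -> B


Result: DCDBABDB


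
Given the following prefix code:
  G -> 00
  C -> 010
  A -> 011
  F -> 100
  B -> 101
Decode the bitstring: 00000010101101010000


Decoding step by step:
Bits 00 -> G
Bits 00 -> G
Bits 00 -> G
Bits 101 -> B
Bits 011 -> A
Bits 010 -> C
Bits 100 -> F
Bits 00 -> G


Decoded message: GGGBACFG


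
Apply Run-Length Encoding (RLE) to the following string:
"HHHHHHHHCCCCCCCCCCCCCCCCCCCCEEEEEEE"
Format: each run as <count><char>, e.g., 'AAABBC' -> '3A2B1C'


Scanning runs left to right:
  i=0: run of 'H' x 8 -> '8H'
  i=8: run of 'C' x 20 -> '20C'
  i=28: run of 'E' x 7 -> '7E'

RLE = 8H20C7E


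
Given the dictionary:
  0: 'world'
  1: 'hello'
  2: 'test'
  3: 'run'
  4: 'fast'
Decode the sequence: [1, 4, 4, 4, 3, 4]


Look up each index in the dictionary:
  1 -> 'hello'
  4 -> 'fast'
  4 -> 'fast'
  4 -> 'fast'
  3 -> 'run'
  4 -> 'fast'

Decoded: "hello fast fast fast run fast"


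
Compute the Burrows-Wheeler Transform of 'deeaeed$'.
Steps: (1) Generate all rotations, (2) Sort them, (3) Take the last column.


Rotations (sorted):
  0: $deeaeed -> last char: d
  1: aeed$dee -> last char: e
  2: d$deeaee -> last char: e
  3: deeaeed$ -> last char: $
  4: eaeed$de -> last char: e
  5: ed$deeae -> last char: e
  6: eeaeed$d -> last char: d
  7: eed$deea -> last char: a


BWT = dee$eeda


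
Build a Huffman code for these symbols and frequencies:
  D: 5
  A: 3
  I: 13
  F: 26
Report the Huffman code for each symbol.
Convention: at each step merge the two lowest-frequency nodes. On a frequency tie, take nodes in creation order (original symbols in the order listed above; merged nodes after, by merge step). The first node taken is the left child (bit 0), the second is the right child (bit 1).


Huffman tree construction:
Step 1: Merge A(3) + D(5) = 8
Step 2: Merge (A+D)(8) + I(13) = 21
Step 3: Merge ((A+D)+I)(21) + F(26) = 47
Read each symbol's code off the tree from the root (left child = 0, right child = 1).

Codes:
  D: 001 (length 3)
  A: 000 (length 3)
  I: 01 (length 2)
  F: 1 (length 1)
Average code length: 76/47 = 1.6170 bits/symbol


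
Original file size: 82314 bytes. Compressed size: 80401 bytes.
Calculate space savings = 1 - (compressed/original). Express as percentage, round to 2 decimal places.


ratio = compressed/original = 80401/82314 = 0.97676
savings = 1 - ratio = 1 - 0.97676 = 0.02324
as a percentage: 0.02324 * 100 = 2.32%

Space savings = 1 - 80401/82314 = 2.32%


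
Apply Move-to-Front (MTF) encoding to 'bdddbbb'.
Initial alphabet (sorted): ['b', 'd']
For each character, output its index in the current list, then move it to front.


MTF encoding:
'b': index 0 in ['b', 'd'] -> ['b', 'd']
'd': index 1 in ['b', 'd'] -> ['d', 'b']
'd': index 0 in ['d', 'b'] -> ['d', 'b']
'd': index 0 in ['d', 'b'] -> ['d', 'b']
'b': index 1 in ['d', 'b'] -> ['b', 'd']
'b': index 0 in ['b', 'd'] -> ['b', 'd']
'b': index 0 in ['b', 'd'] -> ['b', 'd']


Output: [0, 1, 0, 0, 1, 0, 0]


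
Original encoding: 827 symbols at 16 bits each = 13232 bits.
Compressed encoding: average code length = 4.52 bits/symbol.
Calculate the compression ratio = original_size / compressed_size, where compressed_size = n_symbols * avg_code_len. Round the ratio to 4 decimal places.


original_size = n_symbols * orig_bits = 827 * 16 = 13232 bits
compressed_size = n_symbols * avg_code_len = 827 * 4.52 = 3738.04 bits
ratio = original_size / compressed_size = 13232 / 3738.04 = 3.5398

Compression ratio = 3.5398


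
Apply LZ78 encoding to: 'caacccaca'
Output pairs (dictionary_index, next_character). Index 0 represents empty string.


LZ78 encoding steps:
Dictionary: {0: ''}
Step 1: w='' (idx 0), next='c' -> output (0, 'c'), add 'c' as idx 1
Step 2: w='' (idx 0), next='a' -> output (0, 'a'), add 'a' as idx 2
Step 3: w='a' (idx 2), next='c' -> output (2, 'c'), add 'ac' as idx 3
Step 4: w='c' (idx 1), next='c' -> output (1, 'c'), add 'cc' as idx 4
Step 5: w='ac' (idx 3), next='a' -> output (3, 'a'), add 'aca' as idx 5


Encoded: [(0, 'c'), (0, 'a'), (2, 'c'), (1, 'c'), (3, 'a')]


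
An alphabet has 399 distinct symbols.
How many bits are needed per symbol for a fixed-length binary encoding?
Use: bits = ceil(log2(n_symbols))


log2(399) = 8.6402
Bracket: 2^8 = 256 < 399 <= 2^9 = 512
So ceil(log2(399)) = 9

bits = ceil(log2(399)) = ceil(8.6402) = 9 bits


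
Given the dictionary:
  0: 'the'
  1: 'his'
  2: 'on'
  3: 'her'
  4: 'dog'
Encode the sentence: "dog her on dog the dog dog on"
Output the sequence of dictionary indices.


Look up each word in the dictionary:
  'dog' -> 4
  'her' -> 3
  'on' -> 2
  'dog' -> 4
  'the' -> 0
  'dog' -> 4
  'dog' -> 4
  'on' -> 2

Encoded: [4, 3, 2, 4, 0, 4, 4, 2]


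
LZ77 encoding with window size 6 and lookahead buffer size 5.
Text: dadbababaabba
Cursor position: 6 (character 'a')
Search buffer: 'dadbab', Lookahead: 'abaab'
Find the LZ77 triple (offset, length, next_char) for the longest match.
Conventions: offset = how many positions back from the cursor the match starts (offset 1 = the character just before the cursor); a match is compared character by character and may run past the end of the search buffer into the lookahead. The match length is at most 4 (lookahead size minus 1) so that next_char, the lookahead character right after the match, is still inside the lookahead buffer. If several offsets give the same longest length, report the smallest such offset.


Try each offset into the search buffer:
  offset=1 (pos 5, char 'b'): match length 0
  offset=2 (pos 4, char 'a'): match length 3
  offset=3 (pos 3, char 'b'): match length 0
  offset=4 (pos 2, char 'd'): match length 0
  offset=5 (pos 1, char 'a'): match length 1
  offset=6 (pos 0, char 'd'): match length 0
Longest match has length 3 at offset 2.
next_char = character at position 6 + 3 = 9 -> 'a'

Best match: offset=2, length=3 (matching 'aba' starting at position 4)
LZ77 triple: (2, 3, 'a')


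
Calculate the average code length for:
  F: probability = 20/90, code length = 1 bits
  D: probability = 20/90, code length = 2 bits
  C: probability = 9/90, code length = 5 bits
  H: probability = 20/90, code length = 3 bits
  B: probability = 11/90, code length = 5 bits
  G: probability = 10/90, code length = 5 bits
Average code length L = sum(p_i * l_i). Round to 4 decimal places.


Weighted contributions p_i * l_i:
  F: (20/90) * 1 = 20/90
  D: (20/90) * 2 = 40/90
  C: (9/90) * 5 = 45/90
  H: (20/90) * 3 = 60/90
  B: (11/90) * 5 = 55/90
  G: (10/90) * 5 = 50/90
Sum = (20 + 40 + 45 + 60 + 55 + 50)/90 = 270/90

L = 270/90 = 3.0000 bits/symbol


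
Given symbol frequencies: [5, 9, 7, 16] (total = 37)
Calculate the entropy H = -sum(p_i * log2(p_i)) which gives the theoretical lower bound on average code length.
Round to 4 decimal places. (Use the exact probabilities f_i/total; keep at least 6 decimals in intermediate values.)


Per-symbol terms -p_i * log2(p_i) with p_i = f_i/37:
  p = 5/37 = 0.135135: log2(p) = -2.887525, -p*log2(p) = 0.390206
  p = 9/37 = 0.243243: log2(p) = -2.039528, -p*log2(p) = 0.496101
  p = 7/37 = 0.189189: log2(p) = -2.402098, -p*log2(p) = 0.454451
  p = 16/37 = 0.432432: log2(p) = -1.209453, -p*log2(p) = 0.523007
H = 0.390206 + 0.496101 + 0.454451 + 0.523007 = 1.863765

H = 1.8638 bits/symbol


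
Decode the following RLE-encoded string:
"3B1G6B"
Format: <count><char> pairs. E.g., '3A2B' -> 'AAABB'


Expanding each <count><char> pair:
  3B -> 'BBB'
  1G -> 'G'
  6B -> 'BBBBBB'

Decoded = BBBGBBBBBB


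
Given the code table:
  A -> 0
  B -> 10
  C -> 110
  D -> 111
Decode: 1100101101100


Decoding:
110 -> C
0 -> A
10 -> B
110 -> C
110 -> C
0 -> A


Result: CABCCA


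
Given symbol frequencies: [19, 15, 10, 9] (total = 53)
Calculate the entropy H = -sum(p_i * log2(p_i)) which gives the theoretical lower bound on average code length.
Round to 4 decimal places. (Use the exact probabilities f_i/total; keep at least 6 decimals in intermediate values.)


Per-symbol terms -p_i * log2(p_i) with p_i = f_i/53:
  p = 19/53 = 0.358491: log2(p) = -1.479993, -p*log2(p) = 0.530564
  p = 15/53 = 0.283019: log2(p) = -1.821030, -p*log2(p) = 0.515386
  p = 10/53 = 0.188679: log2(p) = -2.405992, -p*log2(p) = 0.453961
  p = 9/53 = 0.169811: log2(p) = -2.557995, -p*log2(p) = 0.434377
H = 0.530564 + 0.515386 + 0.453961 + 0.434377 = 1.934288

H = 1.9343 bits/symbol


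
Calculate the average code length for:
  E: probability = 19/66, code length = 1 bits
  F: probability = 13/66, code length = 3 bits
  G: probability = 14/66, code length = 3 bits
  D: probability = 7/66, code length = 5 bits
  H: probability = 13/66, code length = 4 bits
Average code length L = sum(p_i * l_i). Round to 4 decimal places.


Weighted contributions p_i * l_i:
  E: (19/66) * 1 = 19/66
  F: (13/66) * 3 = 39/66
  G: (14/66) * 3 = 42/66
  D: (7/66) * 5 = 35/66
  H: (13/66) * 4 = 52/66
Sum = (19 + 39 + 42 + 35 + 52)/66 = 187/66

L = 187/66 = 2.8333 bits/symbol
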